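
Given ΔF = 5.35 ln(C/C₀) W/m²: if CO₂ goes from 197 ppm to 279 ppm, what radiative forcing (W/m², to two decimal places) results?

CO₂ absorption bands are partially saturated, so forcing scales with the logarithm of the concentration ratio.
CO₂: 5.35 × ln(279/197) = 5.35 × ln(1.41624) = 5.35 × 0.34801 = 1.8619 W/m².

ΔF = 1.86 W/m²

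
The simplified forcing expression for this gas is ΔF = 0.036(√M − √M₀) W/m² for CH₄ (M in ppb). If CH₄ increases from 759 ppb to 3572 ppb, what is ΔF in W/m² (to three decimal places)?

ΔF = 1.160 W/m²

CH₄: 0.036 × (√3572 − √759) = 0.036 × (59.7662 − 27.5500) = 0.036 × 32.2162 = 1.1598 W/m².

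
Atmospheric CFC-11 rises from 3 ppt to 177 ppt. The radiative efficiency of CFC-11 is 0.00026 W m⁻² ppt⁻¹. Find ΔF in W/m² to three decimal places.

ΔF = 0.045 W/m²

CFC-11: ΔF = 0.00026 × (177 − 3) = 0.00026 × 174 = 0.0452 W/m².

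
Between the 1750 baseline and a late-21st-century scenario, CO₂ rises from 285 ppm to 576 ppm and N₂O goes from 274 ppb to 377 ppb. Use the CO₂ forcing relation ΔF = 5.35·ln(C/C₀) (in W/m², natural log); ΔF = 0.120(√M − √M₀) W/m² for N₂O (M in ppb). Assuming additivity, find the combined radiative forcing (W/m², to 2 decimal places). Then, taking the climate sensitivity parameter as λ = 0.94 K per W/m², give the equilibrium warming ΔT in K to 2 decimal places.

ΔF = 4.11 W/m²; ΔT = 3.86 K

CO₂: 5.35 × ln(576/285) = 5.35 × ln(2.02105) = 5.35 × 0.70362 = 3.7644 W/m².
N₂O: 0.120 × (√377 − √274) = 0.120 × (19.4165 − 16.5529) = 0.120 × 2.8636 = 0.3436 W/m².
Total ΔF = 3.7644 + 0.3436 = 4.1080 W/m².
ΔT = λ ΔF = 0.94 × 4.11 = 3.8634 K.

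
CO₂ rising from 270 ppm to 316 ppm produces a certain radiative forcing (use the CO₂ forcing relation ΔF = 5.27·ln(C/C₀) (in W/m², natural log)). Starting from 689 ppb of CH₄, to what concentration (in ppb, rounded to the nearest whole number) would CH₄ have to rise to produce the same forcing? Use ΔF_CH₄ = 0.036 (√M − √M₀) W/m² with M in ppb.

M ≈ 2428 ppb

CO₂ forcing: 5.27 × ln(316/270) = 5.27 × 0.157320 = 0.82908 W/m².
Set 0.036(√M − √689) = 0.82908: √M = 0.82908/0.036 + √689 = 23.0300 + 26.2488 = 49.2788.
M = (49.2788)² = 2428.40 ppb.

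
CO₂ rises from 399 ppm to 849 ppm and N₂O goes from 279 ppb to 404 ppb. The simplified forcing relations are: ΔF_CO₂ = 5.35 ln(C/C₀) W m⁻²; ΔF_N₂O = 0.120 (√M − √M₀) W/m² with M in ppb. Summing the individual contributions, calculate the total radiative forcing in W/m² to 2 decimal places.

ΔF = 4.45 W/m²

CO₂: 5.35 × ln(849/399) = 5.35 × ln(2.12782) = 5.35 × 0.75510 = 4.0398 W/m².
N₂O: 0.120 × (√404 − √279) = 0.120 × (20.0998 − 16.7033) = 0.120 × 3.3965 = 0.4076 W/m².
Total ΔF = 4.0398 + 0.4076 = 4.4474 W/m².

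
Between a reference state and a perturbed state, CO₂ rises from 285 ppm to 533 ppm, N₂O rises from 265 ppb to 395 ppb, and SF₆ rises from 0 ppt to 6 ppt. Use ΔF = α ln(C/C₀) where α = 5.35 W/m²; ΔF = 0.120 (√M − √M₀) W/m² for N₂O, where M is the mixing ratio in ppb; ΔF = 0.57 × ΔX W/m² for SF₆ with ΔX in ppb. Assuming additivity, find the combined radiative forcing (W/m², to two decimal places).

CO₂: 5.35 × ln(533/285) = 5.35 × ln(1.87018) = 5.35 × 0.62603 = 3.3493 W/m².
N₂O: 0.120 × (√395 − √265) = 0.120 × (19.8746 − 16.2788) = 0.120 × 3.5958 = 0.4315 W/m².
SF₆: Δ = 6 − 0 = 6 ppt = 0.006 ppb; ΔF = 0.57 × 0.006 = 0.0034 W/m².
Total ΔF = 3.3493 + 0.4315 + 0.0034 = 3.7842 W/m².

ΔF = 3.78 W/m²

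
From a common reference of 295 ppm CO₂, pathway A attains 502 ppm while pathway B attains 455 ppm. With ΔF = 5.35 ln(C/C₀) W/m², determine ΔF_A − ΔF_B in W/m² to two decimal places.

ΔF_A − ΔF_B = 0.53 W/m²

ΔF_A = 5.35 ln(502/295) = 5.35 × 0.53162 = 2.8442 W/m².
ΔF_B = 5.35 ln(455/295) = 5.35 × 0.43332 = 2.3183 W/m².
Difference: 2.8442 − 2.3183 = 0.5259 W/m².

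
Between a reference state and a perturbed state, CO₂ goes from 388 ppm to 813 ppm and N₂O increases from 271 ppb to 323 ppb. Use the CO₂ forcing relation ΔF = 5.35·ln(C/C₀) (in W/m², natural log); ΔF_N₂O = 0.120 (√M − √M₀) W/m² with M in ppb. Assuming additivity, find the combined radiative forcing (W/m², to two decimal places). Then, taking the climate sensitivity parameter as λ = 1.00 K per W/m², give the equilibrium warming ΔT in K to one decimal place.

ΔF = 4.14 W/m²; ΔT = 4.1 K

CO₂: 5.35 × ln(813/388) = 5.35 × ln(2.09536) = 5.35 × 0.73973 = 3.9576 W/m².
N₂O: 0.120 × (√323 − √271) = 0.120 × (17.9722 − 16.4621) = 0.120 × 1.5101 = 0.1812 W/m².
Total ΔF = 3.9576 + 0.1812 = 4.1388 W/m².
ΔT = λ ΔF = 1.00 × 4.14 = 4.1400 K.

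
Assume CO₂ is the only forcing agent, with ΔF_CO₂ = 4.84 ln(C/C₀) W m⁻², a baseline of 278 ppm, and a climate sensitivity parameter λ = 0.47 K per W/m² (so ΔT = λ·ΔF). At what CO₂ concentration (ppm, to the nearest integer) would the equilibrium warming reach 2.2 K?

C ≈ 731 ppm

Required forcing: ΔF = ΔT/λ = 2.2/0.47 = 4.6809 W/m².
Then ln(C/278) = ΔF/4.84 = 4.6809/4.84 = 0.96713.
So C = 278 × e^0.96713 = 278 × 2.63038 = 731.25 ppm.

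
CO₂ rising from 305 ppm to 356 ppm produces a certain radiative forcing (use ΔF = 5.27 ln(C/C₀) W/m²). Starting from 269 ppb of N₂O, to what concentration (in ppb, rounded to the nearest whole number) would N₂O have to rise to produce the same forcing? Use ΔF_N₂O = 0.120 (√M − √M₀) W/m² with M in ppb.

CO₂ forcing: 5.27 × ln(356/305) = 5.27 × 0.154619 = 0.81484 W/m².
Set 0.120(√M − √269) = 0.81484: √M = 0.81484/0.120 + √269 = 6.7903 + 16.4012 = 23.1915.
M = (23.1915)² = 537.85 ppb.

M ≈ 538 ppb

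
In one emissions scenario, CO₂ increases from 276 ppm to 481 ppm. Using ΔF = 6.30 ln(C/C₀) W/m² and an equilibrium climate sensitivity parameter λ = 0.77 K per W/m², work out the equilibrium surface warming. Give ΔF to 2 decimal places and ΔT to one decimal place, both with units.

CO₂: 6.30 × ln(481/276) = 6.30 × ln(1.74275) = 6.30 × 0.55546 = 3.4994 W/m².
ΔT = λ ΔF = 0.77 × 3.50 = 2.6950 K.

ΔF = 3.50 W/m²; ΔT = 2.7 K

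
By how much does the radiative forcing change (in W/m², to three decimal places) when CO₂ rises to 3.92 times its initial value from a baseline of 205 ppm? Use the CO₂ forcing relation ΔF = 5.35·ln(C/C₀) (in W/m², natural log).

ΔF = 5.35 × ln(3.92) = 5.35 × 1.36609 = 7.3086 W/m².

ΔF = 7.309 W/m²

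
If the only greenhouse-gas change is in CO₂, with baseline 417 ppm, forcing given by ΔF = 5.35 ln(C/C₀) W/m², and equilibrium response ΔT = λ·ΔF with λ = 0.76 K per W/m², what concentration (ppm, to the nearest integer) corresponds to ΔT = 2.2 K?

C ≈ 716 ppm

Required forcing: ΔF = ΔT/λ = 2.2/0.76 = 2.8947 W/m².
Then ln(C/417) = ΔF/5.35 = 2.8947/5.35 = 0.54107.
So C = 417 × e^0.54107 = 417 × 1.71784 = 716.34 ppm.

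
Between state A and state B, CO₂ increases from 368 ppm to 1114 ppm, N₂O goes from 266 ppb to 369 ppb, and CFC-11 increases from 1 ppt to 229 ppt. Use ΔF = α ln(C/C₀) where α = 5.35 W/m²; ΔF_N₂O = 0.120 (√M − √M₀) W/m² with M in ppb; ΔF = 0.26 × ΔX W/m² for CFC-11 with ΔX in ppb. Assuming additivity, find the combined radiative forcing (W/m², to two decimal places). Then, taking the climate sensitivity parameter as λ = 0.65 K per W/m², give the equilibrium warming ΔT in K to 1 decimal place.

ΔF = 6.33 W/m²; ΔT = 4.1 K

CO₂: 5.35 × ln(1114/368) = 5.35 × ln(3.02717) = 5.35 × 1.10763 = 5.9258 W/m².
N₂O: 0.120 × (√369 − √266) = 0.120 × (19.2094 − 16.3095) = 0.120 × 2.8999 = 0.3480 W/m².
CFC-11: Δ = 229 − 1 = 228 ppt = 0.228 ppb; ΔF = 0.26 × 0.228 = 0.0593 W/m².
Total ΔF = 5.9258 + 0.3480 + 0.0593 = 6.3331 W/m².
ΔT = λ ΔF = 0.65 × 6.33 = 4.1145 K.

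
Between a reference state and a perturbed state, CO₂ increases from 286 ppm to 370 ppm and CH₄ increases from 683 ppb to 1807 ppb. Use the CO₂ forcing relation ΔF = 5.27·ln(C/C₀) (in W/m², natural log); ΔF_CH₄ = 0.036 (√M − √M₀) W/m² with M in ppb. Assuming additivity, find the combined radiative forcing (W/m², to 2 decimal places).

CO₂: 5.27 × ln(370/286) = 5.27 × ln(1.29371) = 5.27 × 0.25751 = 1.3571 W/m².
CH₄: 0.036 × (√1807 − √683) = 0.036 × (42.5088 − 26.1343) = 0.036 × 16.3745 = 0.5895 W/m².
Total ΔF = 1.3571 + 0.5895 = 1.9466 W/m².

ΔF = 1.95 W/m²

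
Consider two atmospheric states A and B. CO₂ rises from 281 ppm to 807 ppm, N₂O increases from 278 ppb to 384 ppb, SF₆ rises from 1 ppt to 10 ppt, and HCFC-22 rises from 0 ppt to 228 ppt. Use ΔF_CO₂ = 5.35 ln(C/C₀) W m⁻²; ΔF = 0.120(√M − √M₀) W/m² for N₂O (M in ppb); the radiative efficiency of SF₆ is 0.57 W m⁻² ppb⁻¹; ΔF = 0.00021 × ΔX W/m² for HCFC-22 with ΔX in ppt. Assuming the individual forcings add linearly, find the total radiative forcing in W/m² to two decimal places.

CO₂: 5.35 × ln(807/281) = 5.35 × ln(2.87189) = 5.35 × 1.05497 = 5.6441 W/m².
N₂O: 0.120 × (√384 − √278) = 0.120 × (19.5959 − 16.6733) = 0.120 × 2.9226 = 0.3507 W/m².
SF₆: Δ = 10 − 1 = 9 ppt = 0.009 ppb; ΔF = 0.57 × 0.009 = 0.0051 W/m².
HCFC-22: ΔF = 0.00021 × (228 − 0) = 0.00021 × 228 = 0.0479 W/m².
Total ΔF = 5.6441 + 0.3507 + 0.0051 + 0.0479 = 6.0478 W/m².

ΔF = 6.05 W/m²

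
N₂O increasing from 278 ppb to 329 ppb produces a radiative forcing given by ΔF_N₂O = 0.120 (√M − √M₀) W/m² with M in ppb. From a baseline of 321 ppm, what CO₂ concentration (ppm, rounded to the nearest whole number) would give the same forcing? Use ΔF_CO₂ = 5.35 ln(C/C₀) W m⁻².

N₂O forcing: 0.120 × (√329 − √278) = 0.120 × (18.1384 − 16.6733) = 0.120 × 1.4651 = 0.17581 W/m².
Set 5.35 ln(C/321) = 0.17581: ln(C/321) = 0.17581/5.35 = 0.03286, so C = 321 × e^0.03286 = 321 × 1.03341 = 331.72 ppm.

C ≈ 332 ppm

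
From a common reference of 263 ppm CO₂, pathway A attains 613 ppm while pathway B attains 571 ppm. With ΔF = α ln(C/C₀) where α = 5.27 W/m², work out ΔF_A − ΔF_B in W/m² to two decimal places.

ΔF_A = 5.27 ln(613/263) = 5.27 × 0.84621 = 4.4595 W/m².
ΔF_B = 5.27 ln(571/263) = 5.27 × 0.77524 = 4.0855 W/m².
Difference: 4.4595 − 4.0855 = 0.3740 W/m².

ΔF_A − ΔF_B = 0.37 W/m²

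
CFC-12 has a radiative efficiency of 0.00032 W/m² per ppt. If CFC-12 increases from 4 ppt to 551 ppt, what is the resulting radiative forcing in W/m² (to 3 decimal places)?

ΔF = 0.175 W/m²

CFC-12: ΔF = 0.00032 × (551 − 4) = 0.00032 × 547 = 0.1750 W/m².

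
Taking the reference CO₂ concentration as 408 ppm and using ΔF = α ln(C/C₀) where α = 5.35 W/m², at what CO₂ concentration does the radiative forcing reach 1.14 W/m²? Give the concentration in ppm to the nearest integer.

C ≈ 505 ppm

Set 5.35 ln(C/408) = 1.14, so ln(C/408) = 1.14/5.35 = 0.21308.
Then C/408 = e^0.21308 = 1.23748, giving C = 408 × 1.23748 = 504.89 ppm.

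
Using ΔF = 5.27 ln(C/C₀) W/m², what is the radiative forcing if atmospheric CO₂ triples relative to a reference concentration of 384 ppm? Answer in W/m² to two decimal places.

Because the forcing depends only on the ratio C/C₀, the initial concentration does not enter.
ΔF = 5.27 × ln(3) = 5.27 × 1.09861 = 5.7897 W/m².

ΔF = 5.79 W/m²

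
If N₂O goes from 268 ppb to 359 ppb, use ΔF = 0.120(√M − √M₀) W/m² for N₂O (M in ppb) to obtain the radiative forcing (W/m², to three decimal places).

ΔF = 0.309 W/m²

N₂O: 0.120 × (√359 − √268) = 0.120 × (18.9473 − 16.3707) = 0.120 × 2.5766 = 0.3092 W/m².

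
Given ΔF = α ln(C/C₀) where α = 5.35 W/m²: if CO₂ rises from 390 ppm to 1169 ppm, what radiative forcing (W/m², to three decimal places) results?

ΔF = 5.873 W/m²

CO₂: 5.35 × ln(1169/390) = 5.35 × ln(2.99744) = 5.35 × 1.09776 = 5.8730 W/m².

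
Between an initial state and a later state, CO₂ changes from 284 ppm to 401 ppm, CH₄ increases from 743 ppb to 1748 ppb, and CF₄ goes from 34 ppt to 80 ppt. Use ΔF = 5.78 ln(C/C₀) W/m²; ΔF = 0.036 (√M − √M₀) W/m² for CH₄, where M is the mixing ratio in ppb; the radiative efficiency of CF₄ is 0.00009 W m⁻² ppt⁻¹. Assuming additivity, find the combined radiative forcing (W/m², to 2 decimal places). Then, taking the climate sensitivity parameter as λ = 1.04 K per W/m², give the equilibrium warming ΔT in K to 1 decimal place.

CO₂: 5.78 × ln(401/284) = 5.78 × ln(1.41197) = 5.78 × 0.34499 = 1.9940 W/m².
CH₄: 0.036 × (√1748 − √743) = 0.036 × (41.8091 − 27.2580) = 0.036 × 14.5511 = 0.5238 W/m².
CF₄: ΔF = 0.00009 × (80 − 34) = 0.00009 × 46 = 0.0041 W/m².
Total ΔF = 1.9940 + 0.5238 + 0.0041 = 2.5219 W/m².
ΔT = λ ΔF = 1.04 × 2.52 = 2.6208 K.

ΔF = 2.52 W/m²; ΔT = 2.6 K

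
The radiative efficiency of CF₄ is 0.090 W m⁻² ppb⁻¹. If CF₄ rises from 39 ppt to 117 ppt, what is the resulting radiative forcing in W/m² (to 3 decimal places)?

CF₄: Δ = 117 − 39 = 78 ppt = 0.078 ppb; ΔF = 0.090 × 0.078 = 0.0070 W/m².

ΔF = 0.007 W/m²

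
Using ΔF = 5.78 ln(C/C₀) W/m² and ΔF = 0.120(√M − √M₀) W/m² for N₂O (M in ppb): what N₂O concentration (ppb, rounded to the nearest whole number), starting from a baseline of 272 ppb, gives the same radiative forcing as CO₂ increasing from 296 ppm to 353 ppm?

M ≈ 624 ppb

CO₂ forcing: 5.78 × ln(353/296) = 5.78 × 0.176109 = 1.01791 W/m².
Set 0.120(√M − √272) = 1.01791: √M = 1.01791/0.120 + √272 = 8.4826 + 16.4924 = 24.9750.
M = (24.9750)² = 623.75 ppb.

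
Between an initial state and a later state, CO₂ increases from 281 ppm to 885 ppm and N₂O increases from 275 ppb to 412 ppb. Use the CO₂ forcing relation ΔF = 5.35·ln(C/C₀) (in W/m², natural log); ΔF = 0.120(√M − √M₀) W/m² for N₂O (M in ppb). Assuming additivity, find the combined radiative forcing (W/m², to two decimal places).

ΔF = 6.58 W/m²

CO₂: 5.35 × ln(885/281) = 5.35 × ln(3.14947) = 5.35 × 1.14723 = 6.1377 W/m².
N₂O: 0.120 × (√412 − √275) = 0.120 × (20.2978 − 16.5831) = 0.120 × 3.7147 = 0.4458 W/m².
Total ΔF = 6.1377 + 0.4458 = 6.5835 W/m².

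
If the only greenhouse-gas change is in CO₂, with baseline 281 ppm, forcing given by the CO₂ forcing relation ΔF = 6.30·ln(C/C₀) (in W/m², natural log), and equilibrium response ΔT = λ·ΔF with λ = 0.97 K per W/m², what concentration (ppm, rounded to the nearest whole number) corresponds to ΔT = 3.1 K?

Required forcing: ΔF = ΔT/λ = 3.1/0.97 = 3.1959 W/m².
Then ln(C/281) = ΔF/6.30 = 3.1959/6.30 = 0.50729.
So C = 281 × e^0.50729 = 281 × 1.66078 = 466.68 ppm.

C ≈ 467 ppm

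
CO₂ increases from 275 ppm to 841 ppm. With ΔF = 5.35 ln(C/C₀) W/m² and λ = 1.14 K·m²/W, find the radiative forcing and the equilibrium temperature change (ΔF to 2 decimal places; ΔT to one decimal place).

CO₂: 5.35 × ln(841/275) = 5.35 × ln(3.05818) = 5.35 × 1.11782 = 5.9803 W/m².
ΔT = λ ΔF = 1.14 × 5.98 = 6.8172 K.

ΔF = 5.98 W/m²; ΔT = 6.8 K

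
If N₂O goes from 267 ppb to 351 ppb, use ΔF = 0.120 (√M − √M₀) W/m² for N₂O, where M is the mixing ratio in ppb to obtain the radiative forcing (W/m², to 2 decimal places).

N₂O: 0.120 × (√351 − √267) = 0.120 × (18.7350 − 16.3401) = 0.120 × 2.3949 = 0.2874 W/m².

ΔF = 0.29 W/m²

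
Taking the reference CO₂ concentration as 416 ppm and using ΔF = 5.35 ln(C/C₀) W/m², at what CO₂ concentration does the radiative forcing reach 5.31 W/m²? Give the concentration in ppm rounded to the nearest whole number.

Set 5.35 ln(C/416) = 5.31, so ln(C/416) = 5.31/5.35 = 0.99252.
Then C/416 = e^0.99252 = 2.69802, giving C = 416 × 2.69802 = 1122.38 ppm.

C ≈ 1122 ppm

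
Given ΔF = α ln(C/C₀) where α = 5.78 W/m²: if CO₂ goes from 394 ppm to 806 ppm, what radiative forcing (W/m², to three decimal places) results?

CO₂: 5.78 × ln(806/394) = 5.78 × ln(2.04569) = 5.78 × 0.71574 = 4.1370 W/m².

ΔF = 4.137 W/m²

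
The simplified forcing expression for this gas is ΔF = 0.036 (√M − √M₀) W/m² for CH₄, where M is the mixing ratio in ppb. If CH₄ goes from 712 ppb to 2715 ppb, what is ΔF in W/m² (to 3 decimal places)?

ΔF = 0.915 W/m²

CH₄: 0.036 × (√2715 − √712) = 0.036 × (52.1057 − 26.6833) = 0.036 × 25.4224 = 0.9152 W/m².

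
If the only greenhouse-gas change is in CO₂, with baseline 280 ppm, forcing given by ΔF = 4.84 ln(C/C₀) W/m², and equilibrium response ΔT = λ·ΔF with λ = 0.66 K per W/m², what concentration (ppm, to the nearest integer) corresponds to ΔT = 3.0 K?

C ≈ 716 ppm

Required forcing: ΔF = ΔT/λ = 3.0/0.66 = 4.5455 W/m².
Then ln(C/280) = ΔF/4.84 = 4.5455/4.84 = 0.93915.
So C = 280 × e^0.93915 = 280 × 2.55781 = 716.19 ppm.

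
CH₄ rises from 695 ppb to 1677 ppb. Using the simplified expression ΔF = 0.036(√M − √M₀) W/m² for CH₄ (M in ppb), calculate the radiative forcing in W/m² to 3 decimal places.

CH₄: 0.036 × (√1677 − √695) = 0.036 × (40.9512 − 26.3629) = 0.036 × 14.5883 = 0.5252 W/m².

ΔF = 0.525 W/m²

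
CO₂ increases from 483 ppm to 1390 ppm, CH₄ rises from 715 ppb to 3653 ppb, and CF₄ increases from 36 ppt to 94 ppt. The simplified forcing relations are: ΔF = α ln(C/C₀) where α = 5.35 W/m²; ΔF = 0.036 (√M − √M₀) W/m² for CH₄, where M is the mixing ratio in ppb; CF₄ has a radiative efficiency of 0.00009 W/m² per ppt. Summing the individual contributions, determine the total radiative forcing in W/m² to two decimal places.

ΔF = 6.87 W/m²

CO₂: 5.35 × ln(1390/483) = 5.35 × ln(2.87785) = 5.35 × 1.05704 = 5.6552 W/m².
CH₄: 0.036 × (√3653 − √715) = 0.036 × (60.4401 − 26.7395) = 0.036 × 33.7006 = 1.2132 W/m².
CF₄: ΔF = 0.00009 × (94 − 36) = 0.00009 × 58 = 0.0052 W/m².
Total ΔF = 5.6552 + 1.2132 + 0.0052 = 6.8736 W/m².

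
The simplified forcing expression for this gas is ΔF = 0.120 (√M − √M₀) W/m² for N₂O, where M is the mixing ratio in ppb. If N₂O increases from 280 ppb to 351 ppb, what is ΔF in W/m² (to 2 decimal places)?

ΔF = 0.24 W/m²

N₂O: 0.120 × (√351 − √280) = 0.120 × (18.7350 − 16.7332) = 0.120 × 2.0018 = 0.2402 W/m².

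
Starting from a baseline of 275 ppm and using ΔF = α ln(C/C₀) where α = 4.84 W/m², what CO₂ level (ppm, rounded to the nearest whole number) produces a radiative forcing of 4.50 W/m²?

C ≈ 697 ppm

Set 4.84 ln(C/275) = 4.50, so ln(C/275) = 4.50/4.84 = 0.92975.
Then C/275 = e^0.92975 = 2.53388, giving C = 275 × 2.53388 = 696.82 ppm.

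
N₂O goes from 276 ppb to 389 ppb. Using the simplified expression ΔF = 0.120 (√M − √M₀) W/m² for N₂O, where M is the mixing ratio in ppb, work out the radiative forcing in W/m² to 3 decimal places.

ΔF = 0.373 W/m²

N₂O: 0.120 × (√389 − √276) = 0.120 × (19.7231 − 16.6132) = 0.120 × 3.1099 = 0.3732 W/m².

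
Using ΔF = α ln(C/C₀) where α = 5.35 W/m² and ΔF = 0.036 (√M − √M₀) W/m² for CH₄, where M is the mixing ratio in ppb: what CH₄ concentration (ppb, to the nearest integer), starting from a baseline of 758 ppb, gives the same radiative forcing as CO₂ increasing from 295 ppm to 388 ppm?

M ≈ 4659 ppb

CO₂ forcing: 5.35 × ln(388/295) = 5.35 × 0.274030 = 1.46606 W/m².
Set 0.036(√M − √758) = 1.46606: √M = 1.46606/0.036 + √758 = 40.7239 + 27.5318 = 68.2557.
M = (68.2557)² = 4658.84 ppb.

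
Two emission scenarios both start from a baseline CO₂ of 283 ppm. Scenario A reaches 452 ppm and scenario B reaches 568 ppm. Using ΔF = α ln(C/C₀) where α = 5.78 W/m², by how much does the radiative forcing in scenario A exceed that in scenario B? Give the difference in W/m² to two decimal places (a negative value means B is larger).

ΔF_A − ΔF_B = -1.32 W/m²

ΔF_A = 5.78 ln(452/283) = 5.78 × 0.46824 = 2.7064 W/m².
ΔF_B = 5.78 ln(568/283) = 5.78 × 0.69667 = 4.0268 W/m².
Difference: 2.7064 − 4.0268 = -1.3204 W/m².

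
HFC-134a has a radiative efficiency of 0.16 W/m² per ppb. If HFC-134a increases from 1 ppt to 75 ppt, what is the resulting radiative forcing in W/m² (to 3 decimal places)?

ΔF = 0.012 W/m²

HFC-134a: Δ = 75 − 1 = 74 ppt = 0.074 ppb; ΔF = 0.16 × 0.074 = 0.0118 W/m².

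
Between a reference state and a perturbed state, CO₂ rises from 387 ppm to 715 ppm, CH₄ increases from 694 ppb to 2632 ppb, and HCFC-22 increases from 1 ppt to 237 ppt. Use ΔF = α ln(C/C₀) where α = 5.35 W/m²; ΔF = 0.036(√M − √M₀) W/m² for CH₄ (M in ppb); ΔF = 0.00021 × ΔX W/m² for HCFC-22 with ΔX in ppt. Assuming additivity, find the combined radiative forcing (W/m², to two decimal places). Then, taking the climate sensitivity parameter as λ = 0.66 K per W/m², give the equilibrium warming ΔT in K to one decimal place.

ΔF = 4.23 W/m²; ΔT = 2.8 K

CO₂: 5.35 × ln(715/387) = 5.35 × ln(1.84755) = 5.35 × 0.61386 = 3.2842 W/m².
CH₄: 0.036 × (√2632 − √694) = 0.036 × (51.3030 − 26.3439) = 0.036 × 24.9591 = 0.8985 W/m².
HCFC-22: ΔF = 0.00021 × (237 − 1) = 0.00021 × 236 = 0.0496 W/m².
Total ΔF = 3.2842 + 0.8985 + 0.0496 = 4.2323 W/m².
ΔT = λ ΔF = 0.66 × 4.23 = 2.7918 K.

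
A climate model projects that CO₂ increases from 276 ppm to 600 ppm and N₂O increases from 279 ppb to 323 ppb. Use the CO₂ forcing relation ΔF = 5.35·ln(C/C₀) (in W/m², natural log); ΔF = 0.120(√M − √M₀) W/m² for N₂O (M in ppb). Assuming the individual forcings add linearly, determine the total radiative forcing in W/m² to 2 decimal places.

ΔF = 4.31 W/m²

CO₂: 5.35 × ln(600/276) = 5.35 × ln(2.17391) = 5.35 × 0.77653 = 4.1544 W/m².
N₂O: 0.120 × (√323 − √279) = 0.120 × (17.9722 − 16.7033) = 0.120 × 1.2689 = 0.1523 W/m².
Total ΔF = 4.1544 + 0.1523 = 4.3067 W/m².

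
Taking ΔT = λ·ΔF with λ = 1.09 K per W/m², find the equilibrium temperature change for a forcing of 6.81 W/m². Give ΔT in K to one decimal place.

ΔT = λ ΔF = 1.09 × 6.81 = 7.4229 K.

ΔT = 7.4 K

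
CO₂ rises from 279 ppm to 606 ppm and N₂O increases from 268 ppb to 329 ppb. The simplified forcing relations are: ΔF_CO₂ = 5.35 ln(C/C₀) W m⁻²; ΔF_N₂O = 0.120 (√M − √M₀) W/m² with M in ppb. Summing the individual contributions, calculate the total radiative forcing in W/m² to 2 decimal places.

ΔF = 4.36 W/m²

CO₂: 5.35 × ln(606/279) = 5.35 × ln(2.17204) = 5.35 × 0.77567 = 4.1498 W/m².
N₂O: 0.120 × (√329 − √268) = 0.120 × (18.1384 − 16.3707) = 0.120 × 1.7677 = 0.2121 W/m².
Total ΔF = 4.1498 + 0.2121 = 4.3619 W/m².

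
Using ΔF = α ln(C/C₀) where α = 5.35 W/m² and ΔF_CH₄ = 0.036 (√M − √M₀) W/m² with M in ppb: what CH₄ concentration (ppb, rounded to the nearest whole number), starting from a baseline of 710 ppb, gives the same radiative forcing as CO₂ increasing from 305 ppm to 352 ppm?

CO₂ forcing: 5.35 × ln(352/305) = 5.35 × 0.143319 = 0.76676 W/m².
Set 0.036(√M − √710) = 0.76676: √M = 0.76676/0.036 + √710 = 21.2989 + 26.6458 = 47.9447.
M = (47.9447)² = 2298.69 ppb.

M ≈ 2299 ppb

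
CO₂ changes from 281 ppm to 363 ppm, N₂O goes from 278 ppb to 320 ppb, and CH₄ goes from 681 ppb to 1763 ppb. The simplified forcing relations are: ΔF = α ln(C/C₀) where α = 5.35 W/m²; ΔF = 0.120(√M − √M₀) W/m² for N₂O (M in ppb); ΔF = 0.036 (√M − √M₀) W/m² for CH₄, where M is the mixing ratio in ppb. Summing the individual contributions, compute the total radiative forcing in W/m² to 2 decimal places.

ΔF = 2.09 W/m²

CO₂: 5.35 × ln(363/281) = 5.35 × ln(1.29181) = 5.35 × 0.25604 = 1.3698 W/m².
N₂O: 0.120 × (√320 − √278) = 0.120 × (17.8885 − 16.6733) = 0.120 × 1.2152 = 0.1458 W/m².
CH₄: 0.036 × (√1763 − √681) = 0.036 × (41.9881 − 26.0960) = 0.036 × 15.8921 = 0.5721 W/m².
Total ΔF = 1.3698 + 0.1458 + 0.5721 = 2.0877 W/m².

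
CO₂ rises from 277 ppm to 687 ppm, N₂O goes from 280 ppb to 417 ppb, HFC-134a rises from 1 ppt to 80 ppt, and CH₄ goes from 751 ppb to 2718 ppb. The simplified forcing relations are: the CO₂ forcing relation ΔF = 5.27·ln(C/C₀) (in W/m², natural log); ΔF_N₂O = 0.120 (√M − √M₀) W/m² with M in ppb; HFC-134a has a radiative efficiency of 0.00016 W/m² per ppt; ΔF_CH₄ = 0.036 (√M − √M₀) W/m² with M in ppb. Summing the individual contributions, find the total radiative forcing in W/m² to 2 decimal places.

CO₂: 5.27 × ln(687/277) = 5.27 × ln(2.48014) = 5.27 × 0.90832 = 4.7868 W/m².
N₂O: 0.120 × (√417 − √280) = 0.120 × (20.4206 − 16.7332) = 0.120 × 3.6874 = 0.4425 W/m².
HFC-134a: ΔF = 0.00016 × (80 − 1) = 0.00016 × 79 = 0.0126 W/m².
CH₄: 0.036 × (√2718 − √751) = 0.036 × (52.1344 − 27.4044) = 0.036 × 24.7300 = 0.8903 W/m².
Total ΔF = 4.7868 + 0.4425 + 0.0126 + 0.8903 = 6.1322 W/m².

ΔF = 6.13 W/m²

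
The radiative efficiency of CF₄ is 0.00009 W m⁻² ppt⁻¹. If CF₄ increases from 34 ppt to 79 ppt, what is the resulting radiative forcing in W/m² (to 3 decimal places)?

ΔF = 0.004 W/m²

CF₄: ΔF = 0.00009 × (79 − 34) = 0.00009 × 45 = 0.0041 W/m².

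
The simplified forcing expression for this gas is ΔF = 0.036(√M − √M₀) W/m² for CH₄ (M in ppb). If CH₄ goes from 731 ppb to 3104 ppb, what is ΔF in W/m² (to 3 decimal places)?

CH₄: 0.036 × (√3104 − √731) = 0.036 × (55.7136 − 27.0370) = 0.036 × 28.6766 = 1.0324 W/m².

ΔF = 1.032 W/m²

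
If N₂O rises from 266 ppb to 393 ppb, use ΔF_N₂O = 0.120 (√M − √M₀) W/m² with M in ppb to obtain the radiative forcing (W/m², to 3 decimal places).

ΔF = 0.422 W/m²

N₂O: 0.120 × (√393 − √266) = 0.120 × (19.8242 − 16.3095) = 0.120 × 3.5147 = 0.4218 W/m².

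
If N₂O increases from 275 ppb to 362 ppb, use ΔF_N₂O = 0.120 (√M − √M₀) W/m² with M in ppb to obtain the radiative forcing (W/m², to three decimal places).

ΔF = 0.293 W/m²

N₂O: 0.120 × (√362 − √275) = 0.120 × (19.0263 − 16.5831) = 0.120 × 2.4432 = 0.2932 W/m².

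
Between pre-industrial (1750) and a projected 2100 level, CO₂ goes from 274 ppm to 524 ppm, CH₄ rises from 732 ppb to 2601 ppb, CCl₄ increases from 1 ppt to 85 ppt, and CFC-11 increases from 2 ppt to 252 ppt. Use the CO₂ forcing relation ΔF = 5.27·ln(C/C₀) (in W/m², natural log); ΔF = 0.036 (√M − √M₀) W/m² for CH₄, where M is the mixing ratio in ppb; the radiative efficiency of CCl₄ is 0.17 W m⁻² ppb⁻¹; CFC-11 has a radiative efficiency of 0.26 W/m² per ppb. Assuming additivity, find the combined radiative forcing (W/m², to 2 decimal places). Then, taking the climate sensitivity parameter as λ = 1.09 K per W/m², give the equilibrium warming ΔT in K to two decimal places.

ΔF = 4.36 W/m²; ΔT = 4.75 K

CO₂: 5.27 × ln(524/274) = 5.27 × ln(1.91241) = 5.27 × 0.64836 = 3.4169 W/m².
CH₄: 0.036 × (√2601 − √732) = 0.036 × (51.0000 − 27.0555) = 0.036 × 23.9445 = 0.8620 W/m².
CCl₄: Δ = 85 − 1 = 84 ppt = 0.084 ppb; ΔF = 0.17 × 0.084 = 0.0143 W/m².
CFC-11: Δ = 252 − 2 = 250 ppt = 0.250 ppb; ΔF = 0.26 × 0.250 = 0.0650 W/m².
Total ΔF = 3.4169 + 0.8620 + 0.0143 + 0.0650 = 4.3582 W/m².
ΔT = λ ΔF = 1.09 × 4.36 = 4.7524 K.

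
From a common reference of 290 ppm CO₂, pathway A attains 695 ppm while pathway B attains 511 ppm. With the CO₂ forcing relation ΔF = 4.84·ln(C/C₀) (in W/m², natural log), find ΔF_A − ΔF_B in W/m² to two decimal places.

ΔF_A − ΔF_B = 1.49 W/m²

ΔF_A = 4.84 ln(695/290) = 4.84 × 0.87403 = 4.2303 W/m².
ΔF_B = 4.84 ln(511/290) = 4.84 × 0.56649 = 2.7418 W/m².
Difference: 4.2303 − 2.7418 = 1.4885 W/m².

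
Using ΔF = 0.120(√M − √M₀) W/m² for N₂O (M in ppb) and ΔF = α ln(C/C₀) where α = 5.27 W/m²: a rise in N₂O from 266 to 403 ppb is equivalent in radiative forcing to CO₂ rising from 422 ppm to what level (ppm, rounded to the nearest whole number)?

N₂O forcing: 0.120 × (√403 − √266) = 0.120 × (20.0749 − 16.3095) = 0.120 × 3.7654 = 0.45185 W/m².
Set 5.27 ln(C/422) = 0.45185: ln(C/422) = 0.45185/5.27 = 0.08574, so C = 422 × e^0.08574 = 422 × 1.08952 = 459.78 ppm.

C ≈ 460 ppm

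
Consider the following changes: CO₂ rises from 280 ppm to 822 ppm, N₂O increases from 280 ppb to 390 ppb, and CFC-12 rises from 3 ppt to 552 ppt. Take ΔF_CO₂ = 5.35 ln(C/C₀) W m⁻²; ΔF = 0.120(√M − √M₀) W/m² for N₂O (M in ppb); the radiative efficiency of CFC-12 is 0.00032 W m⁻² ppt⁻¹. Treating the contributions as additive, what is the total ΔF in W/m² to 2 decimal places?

ΔF = 6.30 W/m²

CO₂: 5.35 × ln(822/280) = 5.35 × ln(2.93571) = 5.35 × 1.07695 = 5.7617 W/m².
N₂O: 0.120 × (√390 − √280) = 0.120 × (19.7484 − 16.7332) = 0.120 × 3.0152 = 0.3618 W/m².
CFC-12: ΔF = 0.00032 × (552 − 3) = 0.00032 × 549 = 0.1757 W/m².
Total ΔF = 5.7617 + 0.3618 + 0.1757 = 6.2992 W/m².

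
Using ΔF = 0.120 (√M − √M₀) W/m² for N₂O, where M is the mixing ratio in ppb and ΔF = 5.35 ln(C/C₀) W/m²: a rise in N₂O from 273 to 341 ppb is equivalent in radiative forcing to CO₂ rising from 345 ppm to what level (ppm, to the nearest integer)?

N₂O forcing: 0.120 × (√341 − √273) = 0.120 × (18.4662 − 16.5227) = 0.120 × 1.9435 = 0.23322 W/m².
Set 5.35 ln(C/345) = 0.23322: ln(C/345) = 0.23322/5.35 = 0.04359, so C = 345 × e^0.04359 = 345 × 1.04455 = 360.37 ppm.

C ≈ 360 ppm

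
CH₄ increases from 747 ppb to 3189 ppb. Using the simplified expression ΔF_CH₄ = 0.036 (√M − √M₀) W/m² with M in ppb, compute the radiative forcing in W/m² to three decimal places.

ΔF = 1.049 W/m²

CH₄: 0.036 × (√3189 − √747) = 0.036 × (56.4712 − 27.3313) = 0.036 × 29.1399 = 1.0490 W/m².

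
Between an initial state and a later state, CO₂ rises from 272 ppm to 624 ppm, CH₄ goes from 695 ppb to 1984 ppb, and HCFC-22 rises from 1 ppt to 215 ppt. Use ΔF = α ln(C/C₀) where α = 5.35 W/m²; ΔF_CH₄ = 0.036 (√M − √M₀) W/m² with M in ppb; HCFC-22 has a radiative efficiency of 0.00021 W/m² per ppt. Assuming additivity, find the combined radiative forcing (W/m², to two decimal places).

CO₂: 5.35 × ln(624/272) = 5.35 × ln(2.29412) = 5.35 × 0.83035 = 4.4424 W/m².
CH₄: 0.036 × (√1984 − √695) = 0.036 × (44.5421 − 26.3629) = 0.036 × 18.1792 = 0.6545 W/m².
HCFC-22: ΔF = 0.00021 × (215 − 1) = 0.00021 × 214 = 0.0449 W/m².
Total ΔF = 4.4424 + 0.6545 + 0.0449 = 5.1418 W/m².

ΔF = 5.14 W/m²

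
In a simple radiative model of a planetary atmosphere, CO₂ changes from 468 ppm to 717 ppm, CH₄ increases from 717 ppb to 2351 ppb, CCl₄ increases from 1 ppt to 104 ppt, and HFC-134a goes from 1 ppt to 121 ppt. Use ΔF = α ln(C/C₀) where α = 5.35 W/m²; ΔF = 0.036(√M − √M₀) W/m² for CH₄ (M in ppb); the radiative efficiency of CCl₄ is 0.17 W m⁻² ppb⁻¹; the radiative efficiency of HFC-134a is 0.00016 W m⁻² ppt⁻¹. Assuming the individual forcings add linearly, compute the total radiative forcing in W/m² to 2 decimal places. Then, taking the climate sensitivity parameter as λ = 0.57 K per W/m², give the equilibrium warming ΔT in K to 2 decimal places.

ΔF = 3.10 W/m²; ΔT = 1.77 K

CO₂: 5.35 × ln(717/468) = 5.35 × ln(1.53205) = 5.35 × 0.42661 = 2.2824 W/m².
CH₄: 0.036 × (√2351 − √717) = 0.036 × (48.4871 − 26.7769) = 0.036 × 21.7102 = 0.7816 W/m².
CCl₄: Δ = 104 − 1 = 103 ppt = 0.103 ppb; ΔF = 0.17 × 0.103 = 0.0175 W/m².
HFC-134a: ΔF = 0.00016 × (121 − 1) = 0.00016 × 120 = 0.0192 W/m².
Total ΔF = 2.2824 + 0.7816 + 0.0175 + 0.0192 = 3.1007 W/m².
ΔT = λ ΔF = 0.57 × 3.10 = 1.7670 K.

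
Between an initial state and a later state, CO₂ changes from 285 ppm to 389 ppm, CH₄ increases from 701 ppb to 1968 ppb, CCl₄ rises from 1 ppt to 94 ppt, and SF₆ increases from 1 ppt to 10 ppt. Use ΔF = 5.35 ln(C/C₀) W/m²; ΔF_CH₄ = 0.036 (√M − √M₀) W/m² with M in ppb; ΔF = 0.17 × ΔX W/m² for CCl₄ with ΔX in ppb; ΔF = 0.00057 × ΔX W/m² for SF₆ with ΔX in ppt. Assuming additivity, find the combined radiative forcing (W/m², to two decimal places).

CO₂: 5.35 × ln(389/285) = 5.35 × ln(1.36491) = 5.35 × 0.31109 = 1.6643 W/m².
CH₄: 0.036 × (√1968 − √701) = 0.036 × (44.3621 − 26.4764) = 0.036 × 17.8857 = 0.6439 W/m².
CCl₄: Δ = 94 − 1 = 93 ppt = 0.093 ppb; ΔF = 0.17 × 0.093 = 0.0158 W/m².
SF₆: ΔF = 0.00057 × (10 − 1) = 0.00057 × 9 = 0.0051 W/m².
Total ΔF = 1.6643 + 0.6439 + 0.0158 + 0.0051 = 2.3291 W/m².

ΔF = 2.33 W/m²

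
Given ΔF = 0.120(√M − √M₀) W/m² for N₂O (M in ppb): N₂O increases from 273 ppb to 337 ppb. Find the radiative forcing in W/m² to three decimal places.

N₂O: 0.120 × (√337 − √273) = 0.120 × (18.3576 − 16.5227) = 0.120 × 1.8349 = 0.2202 W/m².

ΔF = 0.220 W/m²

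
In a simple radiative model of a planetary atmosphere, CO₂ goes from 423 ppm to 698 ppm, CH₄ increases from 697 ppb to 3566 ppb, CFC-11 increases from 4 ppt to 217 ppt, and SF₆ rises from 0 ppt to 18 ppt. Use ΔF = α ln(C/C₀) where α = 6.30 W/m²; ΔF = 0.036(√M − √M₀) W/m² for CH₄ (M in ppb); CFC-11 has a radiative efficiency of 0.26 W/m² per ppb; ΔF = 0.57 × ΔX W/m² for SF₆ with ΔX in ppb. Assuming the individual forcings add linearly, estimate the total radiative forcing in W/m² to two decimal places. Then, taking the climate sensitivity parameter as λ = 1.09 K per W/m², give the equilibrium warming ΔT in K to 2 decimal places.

CO₂: 6.30 × ln(698/423) = 6.30 × ln(1.65012) = 6.30 × 0.50085 = 3.1554 W/m².
CH₄: 0.036 × (√3566 − √697) = 0.036 × (59.7160 − 26.4008) = 0.036 × 33.3152 = 1.1993 W/m².
CFC-11: Δ = 217 − 4 = 213 ppt = 0.213 ppb; ΔF = 0.26 × 0.213 = 0.0554 W/m².
SF₆: Δ = 18 − 0 = 18 ppt = 0.018 ppb; ΔF = 0.57 × 0.018 = 0.0103 W/m².
Total ΔF = 3.1554 + 1.1993 + 0.0554 + 0.0103 = 4.4204 W/m².
ΔT = λ ΔF = 1.09 × 4.42 = 4.8178 K.

ΔF = 4.42 W/m²; ΔT = 4.82 K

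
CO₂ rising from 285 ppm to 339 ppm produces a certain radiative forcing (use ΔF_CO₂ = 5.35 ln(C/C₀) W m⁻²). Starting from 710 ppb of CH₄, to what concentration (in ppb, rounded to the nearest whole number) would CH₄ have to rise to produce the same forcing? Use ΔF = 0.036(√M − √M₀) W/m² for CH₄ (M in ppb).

M ≈ 2749 ppb

CO₂ forcing: 5.35 × ln(339/285) = 5.35 × 0.173511 = 0.92828 W/m².
Set 0.036(√M − √710) = 0.92828: √M = 0.92828/0.036 + √710 = 25.7856 + 26.6458 = 52.4314.
M = (52.4314)² = 2749.05 ppb.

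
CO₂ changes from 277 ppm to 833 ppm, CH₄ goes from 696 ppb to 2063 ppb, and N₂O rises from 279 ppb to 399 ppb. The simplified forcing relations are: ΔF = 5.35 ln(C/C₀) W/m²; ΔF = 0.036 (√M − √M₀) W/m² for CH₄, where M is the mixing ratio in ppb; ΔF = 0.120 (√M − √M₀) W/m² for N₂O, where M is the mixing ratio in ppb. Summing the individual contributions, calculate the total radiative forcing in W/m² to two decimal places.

ΔF = 6.97 W/m²

CO₂: 5.35 × ln(833/277) = 5.35 × ln(3.00722) = 5.35 × 1.10102 = 5.8905 W/m².
CH₄: 0.036 × (√2063 − √696) = 0.036 × (45.4203 − 26.3818) = 0.036 × 19.0385 = 0.6854 W/m².
N₂O: 0.120 × (√399 − √279) = 0.120 × (19.9750 − 16.7033) = 0.120 × 3.2717 = 0.3926 W/m².
Total ΔF = 5.8905 + 0.6854 + 0.3926 = 6.9685 W/m².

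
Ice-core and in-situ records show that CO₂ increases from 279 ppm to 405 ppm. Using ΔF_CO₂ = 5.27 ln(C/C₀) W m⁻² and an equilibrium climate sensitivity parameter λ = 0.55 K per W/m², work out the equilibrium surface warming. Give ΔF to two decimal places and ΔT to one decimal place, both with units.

CO₂: 5.27 × ln(405/279) = 5.27 × ln(1.45161) = 5.27 × 0.37267 = 1.9640 W/m².
ΔT = λ ΔF = 0.55 × 1.96 = 1.0780 K.

ΔF = 1.96 W/m²; ΔT = 1.1 K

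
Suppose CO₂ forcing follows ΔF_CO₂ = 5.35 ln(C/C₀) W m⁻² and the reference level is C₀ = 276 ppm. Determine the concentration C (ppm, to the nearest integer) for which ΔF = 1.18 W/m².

Set 5.35 ln(C/276) = 1.18, so ln(C/276) = 1.18/5.35 = 0.22056.
Then C/276 = e^0.22056 = 1.24677, giving C = 276 × 1.24677 = 344.11 ppm.

C ≈ 344 ppm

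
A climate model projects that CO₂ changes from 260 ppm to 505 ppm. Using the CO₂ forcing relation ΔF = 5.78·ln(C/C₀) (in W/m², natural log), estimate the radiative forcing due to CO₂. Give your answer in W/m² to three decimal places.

CO₂: 5.78 × ln(505/260) = 5.78 × ln(1.94231) = 5.78 × 0.66388 = 3.8372 W/m².

ΔF = 3.837 W/m²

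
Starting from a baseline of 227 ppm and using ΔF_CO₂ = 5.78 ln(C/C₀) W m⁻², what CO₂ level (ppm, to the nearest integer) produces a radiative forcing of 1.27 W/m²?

Set 5.78 ln(C/227) = 1.27, so ln(C/227) = 1.27/5.78 = 0.21972.
Then C/227 = e^0.21972 = 1.24573, giving C = 227 × 1.24573 = 282.78 ppm.

C ≈ 283 ppm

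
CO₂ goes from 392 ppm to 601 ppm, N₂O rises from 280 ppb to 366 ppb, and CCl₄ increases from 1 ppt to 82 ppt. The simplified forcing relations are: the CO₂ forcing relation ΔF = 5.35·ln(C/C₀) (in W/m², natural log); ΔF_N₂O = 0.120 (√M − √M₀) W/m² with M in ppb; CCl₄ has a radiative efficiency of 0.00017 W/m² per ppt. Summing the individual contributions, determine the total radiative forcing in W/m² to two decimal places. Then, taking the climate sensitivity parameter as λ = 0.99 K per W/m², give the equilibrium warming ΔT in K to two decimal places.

CO₂: 5.35 × ln(601/392) = 5.35 × ln(1.53316) = 5.35 × 0.42733 = 2.2862 W/m².
N₂O: 0.120 × (√366 − √280) = 0.120 × (19.1311 − 16.7332) = 0.120 × 2.3979 = 0.2877 W/m².
CCl₄: ΔF = 0.00017 × (82 − 1) = 0.00017 × 81 = 0.0138 W/m².
Total ΔF = 2.2862 + 0.2877 + 0.0138 = 2.5877 W/m².
ΔT = λ ΔF = 0.99 × 2.59 = 2.5641 K.

ΔF = 2.59 W/m²; ΔT = 2.56 K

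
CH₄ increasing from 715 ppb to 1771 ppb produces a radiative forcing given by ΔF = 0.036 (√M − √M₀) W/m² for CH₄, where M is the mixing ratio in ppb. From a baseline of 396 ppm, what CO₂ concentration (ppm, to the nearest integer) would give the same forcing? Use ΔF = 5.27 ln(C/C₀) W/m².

CH₄ forcing: 0.036 × (√1771 − √715) = 0.036 × (42.0833 − 26.7395) = 0.036 × 15.3438 = 0.55238 W/m².
Set 5.27 ln(C/396) = 0.55238: ln(C/396) = 0.55238/5.27 = 0.10482, so C = 396 × e^0.10482 = 396 × 1.11051 = 439.76 ppm.

C ≈ 440 ppm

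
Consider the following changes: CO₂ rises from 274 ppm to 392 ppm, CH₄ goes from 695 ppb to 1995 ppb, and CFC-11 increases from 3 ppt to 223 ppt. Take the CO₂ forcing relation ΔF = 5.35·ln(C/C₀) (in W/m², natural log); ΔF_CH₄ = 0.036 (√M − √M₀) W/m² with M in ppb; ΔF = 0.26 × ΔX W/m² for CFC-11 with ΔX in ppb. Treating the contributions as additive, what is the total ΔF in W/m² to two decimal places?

CO₂: 5.35 × ln(392/274) = 5.35 × ln(1.43066) = 5.35 × 0.35814 = 1.9160 W/m².
CH₄: 0.036 × (√1995 − √695) = 0.036 × (44.6654 − 26.3629) = 0.036 × 18.3025 = 0.6589 W/m².
CFC-11: Δ = 223 − 3 = 220 ppt = 0.220 ppb; ΔF = 0.26 × 0.220 = 0.0572 W/m².
Total ΔF = 1.9160 + 0.6589 + 0.0572 = 2.6321 W/m².

ΔF = 2.63 W/m²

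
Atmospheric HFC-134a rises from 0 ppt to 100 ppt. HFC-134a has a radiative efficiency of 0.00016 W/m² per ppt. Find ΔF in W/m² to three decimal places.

ΔF = 0.016 W/m²

HFC-134a: ΔF = 0.00016 × (100 − 0) = 0.00016 × 100 = 0.0160 W/m².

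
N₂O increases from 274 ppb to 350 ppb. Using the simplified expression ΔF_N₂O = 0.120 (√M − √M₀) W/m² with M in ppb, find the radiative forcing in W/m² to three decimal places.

N₂O: 0.120 × (√350 − √274) = 0.120 × (18.7083 − 16.5529) = 0.120 × 2.1554 = 0.2586 W/m².

ΔF = 0.259 W/m²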